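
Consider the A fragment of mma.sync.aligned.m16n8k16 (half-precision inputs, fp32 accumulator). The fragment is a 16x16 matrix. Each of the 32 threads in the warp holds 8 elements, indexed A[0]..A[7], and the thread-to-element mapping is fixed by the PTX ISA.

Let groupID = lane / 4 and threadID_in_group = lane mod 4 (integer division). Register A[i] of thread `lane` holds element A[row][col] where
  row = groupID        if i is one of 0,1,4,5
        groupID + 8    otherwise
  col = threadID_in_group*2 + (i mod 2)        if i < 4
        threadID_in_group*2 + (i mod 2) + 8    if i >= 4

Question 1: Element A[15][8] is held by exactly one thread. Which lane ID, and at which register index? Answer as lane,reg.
28,6

r=15→G=7,rhi=1  c=8→chi=1,T=0,p=0
L=7*4+0=28  i=1*4+1*2+0=6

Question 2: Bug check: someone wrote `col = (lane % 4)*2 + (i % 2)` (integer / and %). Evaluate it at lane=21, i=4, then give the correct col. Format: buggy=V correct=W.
`(lane % 4)*2 + (i % 2)`[21,4]->2
L=21->gid=21>>2=5, tid=21&3=1
[4]->row 5+0=5  col 1·2+0+8=10
col: 2 vs 10

buggy=2 correct=10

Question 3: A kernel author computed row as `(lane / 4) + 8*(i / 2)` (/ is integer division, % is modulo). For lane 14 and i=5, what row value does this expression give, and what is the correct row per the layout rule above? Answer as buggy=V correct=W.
`(lane / 4) + 8*(i / 2)`[14,5]→19
lane 14→14/4=3, 14 mod 4=2
i=5  r:3+0→3  c:2·2+1+8→13
row: 19 vs 3

buggy=19 correct=3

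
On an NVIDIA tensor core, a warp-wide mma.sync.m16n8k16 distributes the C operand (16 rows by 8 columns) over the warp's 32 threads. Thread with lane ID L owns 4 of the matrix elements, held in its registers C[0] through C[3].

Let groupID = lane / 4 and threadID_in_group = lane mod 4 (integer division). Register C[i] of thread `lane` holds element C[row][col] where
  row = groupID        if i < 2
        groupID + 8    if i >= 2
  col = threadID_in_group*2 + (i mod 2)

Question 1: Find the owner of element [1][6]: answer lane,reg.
7,0

r: 1->gid=1,r8=0  c: 6->tid=3,i&1=0
L=1*4+3=7  i=0*2+0=0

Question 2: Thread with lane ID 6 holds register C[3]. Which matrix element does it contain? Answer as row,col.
9,5

lane 6: gid=1 (6/4), tid=2 (6%4)
i=3: r=1+8=9, c=2*2+1=5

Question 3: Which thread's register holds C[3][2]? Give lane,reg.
13,0

r=3⇒gr=3,Rb=0  c=2⇒th=1,odd=0
L=3*4+1=13  i=0*2+0=0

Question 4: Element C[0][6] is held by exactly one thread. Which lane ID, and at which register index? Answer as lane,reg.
3,0

r:0=>grp=0,rB=0  c:6=>tig=3,lo=0
L=0*4+3=3  i=0*2+0=0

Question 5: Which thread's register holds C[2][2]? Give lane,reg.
9,0

r: 2->gid=2,r8=0  c: 2->tid=1,i&1=0
L=2*4+1=9  i=0*2+0=0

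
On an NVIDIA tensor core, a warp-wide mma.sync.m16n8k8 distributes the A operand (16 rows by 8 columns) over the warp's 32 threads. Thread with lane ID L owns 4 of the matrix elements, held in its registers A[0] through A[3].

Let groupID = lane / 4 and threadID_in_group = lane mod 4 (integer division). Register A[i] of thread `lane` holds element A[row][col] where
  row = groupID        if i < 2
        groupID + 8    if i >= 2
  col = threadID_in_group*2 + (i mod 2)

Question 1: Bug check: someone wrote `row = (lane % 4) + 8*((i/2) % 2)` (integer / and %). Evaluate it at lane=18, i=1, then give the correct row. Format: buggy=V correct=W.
`(lane % 4) + 8*((i/2) % 2)`[18,1]→2
L=18→G=18>>2=4, T=18&3=2
[1]→row 4+0=4  col 2·2+1=5
row: 2 vs 4

buggy=2 correct=4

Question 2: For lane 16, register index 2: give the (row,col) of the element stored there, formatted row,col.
12,0

lane 16=>16/4=4, 16 mod 4=0
i=2  r:4+8=>12  c:2·0+0=>0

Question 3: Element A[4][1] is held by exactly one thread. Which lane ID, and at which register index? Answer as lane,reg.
16,1

r:4=>grp=4,rB=0  c:1=>tig=0,lo=1
L=4*4+0=16  i=0*2+1=1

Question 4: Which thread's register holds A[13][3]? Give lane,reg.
21,3

r: 13->gid=5,r8=1  c: 3->tid=1,i&1=1
L=5*4+1=21  i=1*2+1=3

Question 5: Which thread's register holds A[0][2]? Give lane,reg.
1,0

r:0=>grp=0,rB=0  c:2=>tig=1,lo=0
L=0*4+1=1  i=0*2+0=0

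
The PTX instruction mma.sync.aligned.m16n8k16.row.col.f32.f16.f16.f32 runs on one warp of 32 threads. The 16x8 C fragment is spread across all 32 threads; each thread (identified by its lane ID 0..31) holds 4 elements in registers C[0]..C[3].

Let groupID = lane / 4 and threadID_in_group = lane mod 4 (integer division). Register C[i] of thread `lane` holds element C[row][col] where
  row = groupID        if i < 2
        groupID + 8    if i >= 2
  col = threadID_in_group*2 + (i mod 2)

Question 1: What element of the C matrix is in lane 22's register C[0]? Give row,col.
lane 22: grp=5 (22/4), tig=2 (22%4)
i=0: r=5+0=5, c=2*2+0=4

5,4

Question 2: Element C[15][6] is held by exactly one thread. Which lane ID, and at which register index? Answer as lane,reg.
31,2

r=15->g=7,rb=1  c=6->t=3,b0=0
L=7*4+3=31  i=1*2+0=2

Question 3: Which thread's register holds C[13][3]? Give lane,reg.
21,3

r=13→G=5,rhi=1  c=3→T=1,p=1
L=5*4+1=21  i=1*2+1=3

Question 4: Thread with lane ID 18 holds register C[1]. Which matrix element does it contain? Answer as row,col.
lane 18=>18/4=4, 18 mod 4=2
i=1  r:4+0=>4  c:2·2+1=>5

4,5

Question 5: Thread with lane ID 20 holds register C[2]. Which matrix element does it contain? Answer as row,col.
lane 20: G=5 (20/4), T=0 (20%4)
i=2: r=5+8=13, c=0*2+0=0

13,0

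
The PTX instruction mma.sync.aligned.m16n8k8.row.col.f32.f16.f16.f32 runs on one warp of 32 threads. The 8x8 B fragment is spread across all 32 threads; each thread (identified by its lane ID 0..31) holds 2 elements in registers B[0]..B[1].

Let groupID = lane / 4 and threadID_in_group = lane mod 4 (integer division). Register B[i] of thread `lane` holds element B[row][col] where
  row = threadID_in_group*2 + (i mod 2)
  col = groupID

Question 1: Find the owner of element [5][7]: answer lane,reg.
c=7->g=7  r=5->t=2,b0=1
L=7*4+2=30  i=1=1

30,1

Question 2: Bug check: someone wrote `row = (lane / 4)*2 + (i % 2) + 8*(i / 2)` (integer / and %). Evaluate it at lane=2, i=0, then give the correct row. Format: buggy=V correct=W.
buggy=0 correct=4

`(lane / 4)*2 + (i % 2) + 8*(i / 2)`[2,0]→0
2: G=0,T=2
[0] (2*2+0,0) = (4,0)
row: 0 vs 4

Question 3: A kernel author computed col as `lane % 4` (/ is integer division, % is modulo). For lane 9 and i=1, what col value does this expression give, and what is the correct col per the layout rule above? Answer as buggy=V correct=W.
buggy=1 correct=2

`lane % 4`[9,1]->1
lane 9: g=2 (9/4), t=1 (9%4)
i=1: r=1*2+1=3, c=g=2
col: 1 vs 2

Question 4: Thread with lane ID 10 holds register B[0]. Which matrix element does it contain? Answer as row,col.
4,2

lane 10->10/4=2, 10 mod 4=2
i=0  r:2·2+0->4  c:2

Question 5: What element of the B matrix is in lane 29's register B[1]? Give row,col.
lane 29⇒29/4=7, 29 mod 4=1
i=1  r:2·1+1⇒3  c:7

3,7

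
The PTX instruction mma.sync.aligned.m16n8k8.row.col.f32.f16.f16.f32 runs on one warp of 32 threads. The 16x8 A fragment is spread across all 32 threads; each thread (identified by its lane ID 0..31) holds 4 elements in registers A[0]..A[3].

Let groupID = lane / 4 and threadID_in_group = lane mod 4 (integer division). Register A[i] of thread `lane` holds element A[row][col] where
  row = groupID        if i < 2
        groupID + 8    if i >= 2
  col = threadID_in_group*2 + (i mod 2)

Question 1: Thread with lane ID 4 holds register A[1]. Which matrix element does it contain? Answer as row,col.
L=4→G=4>>2=1, T=4&3=0
[1]→row 1+0=1  col 0·2+1=1

1,1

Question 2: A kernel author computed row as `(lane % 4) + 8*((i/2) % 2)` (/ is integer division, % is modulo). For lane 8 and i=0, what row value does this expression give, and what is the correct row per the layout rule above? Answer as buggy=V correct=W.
`(lane % 4) + 8*((i/2) % 2)`[8,0]=>0
8: grp=2,tig=0
[0] (2+0,0*2+0) = (2,0)
row: 0 vs 2

buggy=0 correct=2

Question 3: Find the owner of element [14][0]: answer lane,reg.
24,2

r=14→G=6,rhi=1  c=0→T=0,p=0
L=6*4+0=24  i=1*2+0=2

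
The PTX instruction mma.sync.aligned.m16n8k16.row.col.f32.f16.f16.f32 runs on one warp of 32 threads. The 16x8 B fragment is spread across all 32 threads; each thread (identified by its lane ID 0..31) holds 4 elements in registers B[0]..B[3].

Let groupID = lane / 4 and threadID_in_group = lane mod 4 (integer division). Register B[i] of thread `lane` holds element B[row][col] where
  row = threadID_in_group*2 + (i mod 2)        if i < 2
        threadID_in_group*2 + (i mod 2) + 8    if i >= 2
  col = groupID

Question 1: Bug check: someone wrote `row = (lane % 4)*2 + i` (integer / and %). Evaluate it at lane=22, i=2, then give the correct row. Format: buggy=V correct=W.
`(lane % 4)*2 + i`[22,2]→6
lane 22: G=5 (22/4), T=2 (22%4)
i=2: r=2*2+0+8=12, c=G=5
row: 6 vs 12

buggy=6 correct=12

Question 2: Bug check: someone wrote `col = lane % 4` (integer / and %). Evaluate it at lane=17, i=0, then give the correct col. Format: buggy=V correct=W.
buggy=1 correct=4

`lane % 4`[17,0]->1
L=17->gid=17>>2=4, tid=17&3=1
[0]->row 1·2+0+0=2  col gid=4
col: 1 vs 4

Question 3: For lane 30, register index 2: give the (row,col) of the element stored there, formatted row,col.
30: grp=7,tig=2
[2] (2*2+0+8,7) = (12,7)

12,7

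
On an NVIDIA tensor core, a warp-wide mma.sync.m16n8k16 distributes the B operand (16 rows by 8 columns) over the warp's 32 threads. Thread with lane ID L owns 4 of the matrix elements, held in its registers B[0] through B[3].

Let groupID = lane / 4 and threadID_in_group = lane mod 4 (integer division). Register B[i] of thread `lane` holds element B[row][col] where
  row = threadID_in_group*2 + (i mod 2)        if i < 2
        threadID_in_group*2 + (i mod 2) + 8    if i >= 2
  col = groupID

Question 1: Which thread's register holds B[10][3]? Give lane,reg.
c: 3->gid=3  r: 10->r8=1,tid=1,i&1=0
L=3*4+1=13  i=1*2+0=2

13,2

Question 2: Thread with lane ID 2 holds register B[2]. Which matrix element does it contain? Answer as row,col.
L=2⇒gr=2>>2=0, th=2&3=2
[2]⇒row 2·2+0+8=12  col gr=0

12,0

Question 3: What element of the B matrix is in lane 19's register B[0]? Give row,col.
lane 19→19/4=4, 19 mod 4=3
i=0  r:2·3+0+0→6  c:4

6,4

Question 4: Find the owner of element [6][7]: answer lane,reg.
c: 7->gid=7  r: 6->r8=0,tid=3,i&1=0
L=7*4+3=31  i=0*2+0=0

31,0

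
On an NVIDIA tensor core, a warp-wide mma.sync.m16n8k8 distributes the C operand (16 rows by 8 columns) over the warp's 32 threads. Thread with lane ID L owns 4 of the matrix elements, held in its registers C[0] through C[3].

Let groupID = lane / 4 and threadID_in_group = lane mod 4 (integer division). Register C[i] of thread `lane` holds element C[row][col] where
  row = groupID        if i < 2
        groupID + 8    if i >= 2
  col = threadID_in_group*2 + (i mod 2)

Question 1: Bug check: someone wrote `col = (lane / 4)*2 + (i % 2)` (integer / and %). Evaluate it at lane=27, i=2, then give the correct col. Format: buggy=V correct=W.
buggy=12 correct=6

`(lane / 4)*2 + (i % 2)`[27,2]→12
L=27→G=27>>2=6, T=27&3=3
[2]→row 6+8=14  col 3·2+0=6
col: 12 vs 6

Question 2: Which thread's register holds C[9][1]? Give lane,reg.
r: 9->gid=1,r8=1  c: 1->tid=0,i&1=1
L=1*4+0=4  i=1*2+1=3

4,3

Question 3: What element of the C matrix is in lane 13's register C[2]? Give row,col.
11,2

lane 13: g=3 (13/4), t=1 (13%4)
i=2: r=3+8=11, c=1*2+0=2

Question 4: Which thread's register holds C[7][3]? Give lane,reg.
r: 7->gid=7,r8=0  c: 3->tid=1,i&1=1
L=7*4+1=29  i=0*2+1=1

29,1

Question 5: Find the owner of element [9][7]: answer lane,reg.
r=9->g=1,rb=1  c=7->t=3,b0=1
L=1*4+3=7  i=1*2+1=3

7,3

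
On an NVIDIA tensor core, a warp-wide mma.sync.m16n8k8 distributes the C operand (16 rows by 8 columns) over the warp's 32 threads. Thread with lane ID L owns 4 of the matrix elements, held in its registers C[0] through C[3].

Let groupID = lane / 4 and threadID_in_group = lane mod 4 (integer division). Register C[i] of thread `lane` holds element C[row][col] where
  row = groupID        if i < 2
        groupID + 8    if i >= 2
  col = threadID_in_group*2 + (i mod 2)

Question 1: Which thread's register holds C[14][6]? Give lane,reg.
27,2

r=14→G=6,rhi=1  c=6→T=3,p=0
L=6*4+3=27  i=1*2+0=2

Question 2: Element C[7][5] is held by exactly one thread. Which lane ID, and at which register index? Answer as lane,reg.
r=7⇒gr=7,Rb=0  c=5⇒th=2,odd=1
L=7*4+2=30  i=0*2+1=1

30,1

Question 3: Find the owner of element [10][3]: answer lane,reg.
9,3

r:10=>grp=2,rB=1  c:3=>tig=1,lo=1
L=2*4+1=9  i=1*2+1=3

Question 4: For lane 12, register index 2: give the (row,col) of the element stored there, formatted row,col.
L=12->gid=12>>2=3, tid=12&3=0
[2]->row 3+8=11  col 0·2+0=0

11,0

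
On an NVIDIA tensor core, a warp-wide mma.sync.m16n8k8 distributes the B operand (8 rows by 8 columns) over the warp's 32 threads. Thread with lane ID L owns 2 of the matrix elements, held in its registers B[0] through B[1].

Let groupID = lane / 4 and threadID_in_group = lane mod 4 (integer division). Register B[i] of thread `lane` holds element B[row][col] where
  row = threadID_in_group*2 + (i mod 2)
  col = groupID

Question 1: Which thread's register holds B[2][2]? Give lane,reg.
9,0

c=2→G=2  r=2→T=1,p=0
L=2*4+1=9  i=0=0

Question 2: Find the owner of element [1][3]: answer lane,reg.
12,1

c:3=>grp=3  r:1=>tig=0,lo=1
L=3*4+0=12  i=1=1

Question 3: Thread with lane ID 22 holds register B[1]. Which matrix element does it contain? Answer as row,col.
5,5

lane 22: gid=5 (22/4), tid=2 (22%4)
i=1: r=2*2+1=5, c=gid=5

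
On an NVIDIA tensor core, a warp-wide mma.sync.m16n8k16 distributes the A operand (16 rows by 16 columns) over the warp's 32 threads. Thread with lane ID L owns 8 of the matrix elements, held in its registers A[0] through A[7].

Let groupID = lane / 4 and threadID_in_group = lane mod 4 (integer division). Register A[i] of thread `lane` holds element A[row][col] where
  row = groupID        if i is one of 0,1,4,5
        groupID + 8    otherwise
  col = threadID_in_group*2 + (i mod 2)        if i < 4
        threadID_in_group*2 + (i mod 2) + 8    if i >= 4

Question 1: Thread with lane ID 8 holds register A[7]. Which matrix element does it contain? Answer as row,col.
10,9

lane 8: grp=2 (8/4), tig=0 (8%4)
i=7: r=2+8=10, c=0*2+1+8=9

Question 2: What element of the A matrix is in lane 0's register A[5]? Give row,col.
0,9

lane 0: G=0 (0/4), T=0 (0%4)
i=5: r=0+0=0, c=0*2+1+8=9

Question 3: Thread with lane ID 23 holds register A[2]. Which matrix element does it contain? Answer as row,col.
13,6

L=23=>grp=23>>2=5, tig=23&3=3
[2]=>row 5+8=13  col 3·2+0+0=6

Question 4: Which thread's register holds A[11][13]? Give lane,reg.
14,7

r=11⇒gr=3,Rb=1  c=13⇒Cb=1,th=2,odd=1
L=3*4+2=14  i=1*4+1*2+1=7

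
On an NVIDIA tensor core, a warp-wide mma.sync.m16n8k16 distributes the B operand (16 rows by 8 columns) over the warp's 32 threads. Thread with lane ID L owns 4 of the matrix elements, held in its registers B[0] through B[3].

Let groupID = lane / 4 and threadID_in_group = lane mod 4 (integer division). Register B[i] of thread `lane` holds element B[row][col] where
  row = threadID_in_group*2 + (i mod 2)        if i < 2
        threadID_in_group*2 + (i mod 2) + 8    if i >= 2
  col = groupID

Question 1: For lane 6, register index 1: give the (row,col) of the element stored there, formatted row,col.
lane 6: gr=1 (6/4), th=2 (6%4)
i=1: r=2*2+1+0=5, c=gr=1

5,1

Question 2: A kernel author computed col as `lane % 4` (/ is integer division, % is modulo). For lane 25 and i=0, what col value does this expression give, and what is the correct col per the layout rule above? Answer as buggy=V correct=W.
buggy=1 correct=6

`lane % 4`[25,0]→1
lane 25→25/4=6, 25 mod 4=1
i=0  r:2·1+0+0→2  c:6
col: 1 vs 6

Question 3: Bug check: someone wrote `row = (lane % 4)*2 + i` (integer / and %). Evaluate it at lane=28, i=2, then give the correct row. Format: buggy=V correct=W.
buggy=2 correct=8

`(lane % 4)*2 + i`[28,2]⇒2
28: gr=7,th=0
[2] (0*2+0+8,7) = (8,7)
row: 2 vs 8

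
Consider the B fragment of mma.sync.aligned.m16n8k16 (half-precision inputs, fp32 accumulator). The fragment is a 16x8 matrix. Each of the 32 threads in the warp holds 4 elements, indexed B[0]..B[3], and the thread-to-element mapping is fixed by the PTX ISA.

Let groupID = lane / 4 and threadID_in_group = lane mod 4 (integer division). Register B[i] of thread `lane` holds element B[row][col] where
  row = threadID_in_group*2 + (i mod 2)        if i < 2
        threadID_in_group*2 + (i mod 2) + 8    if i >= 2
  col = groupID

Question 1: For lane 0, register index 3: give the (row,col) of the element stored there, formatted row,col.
lane 0->0/4=0, 0 mod 4=0
i=3  r:2·0+1+8->9  c:0

9,0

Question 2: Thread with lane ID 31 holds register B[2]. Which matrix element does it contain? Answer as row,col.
14,7

lane 31=>31/4=7, 31 mod 4=3
i=2  r:2·3+0+8=>14  c:7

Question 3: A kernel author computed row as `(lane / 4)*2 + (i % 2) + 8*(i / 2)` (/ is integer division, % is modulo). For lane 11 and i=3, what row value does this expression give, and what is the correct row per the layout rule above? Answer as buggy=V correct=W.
`(lane / 4)*2 + (i % 2) + 8*(i / 2)`[11,3]->13
lane 11->11/4=2, 11 mod 4=3
i=3  r:2·3+1+8->15  c:2
row: 13 vs 15

buggy=13 correct=15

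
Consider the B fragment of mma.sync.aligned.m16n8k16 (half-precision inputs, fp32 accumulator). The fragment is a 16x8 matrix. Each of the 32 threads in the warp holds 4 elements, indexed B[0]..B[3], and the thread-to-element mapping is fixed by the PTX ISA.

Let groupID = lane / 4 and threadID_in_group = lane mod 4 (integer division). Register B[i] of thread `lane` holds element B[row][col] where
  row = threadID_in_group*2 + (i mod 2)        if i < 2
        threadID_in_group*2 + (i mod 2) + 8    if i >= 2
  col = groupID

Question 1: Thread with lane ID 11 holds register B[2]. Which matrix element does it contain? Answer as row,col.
14,2

11: gid=2,tid=3
[2] (3*2+0+8,2) = (14,2)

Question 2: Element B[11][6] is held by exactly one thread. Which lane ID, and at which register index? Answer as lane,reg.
c:6=>grp=6  r:11=>rB=1,tig=1,lo=1
L=6*4+1=25  i=1*2+1=3

25,3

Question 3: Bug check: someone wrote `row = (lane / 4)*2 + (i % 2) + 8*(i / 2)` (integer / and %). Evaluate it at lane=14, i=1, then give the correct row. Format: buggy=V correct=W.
buggy=7 correct=5

`(lane / 4)*2 + (i % 2) + 8*(i / 2)`[14,1]→7
L=14→G=14>>2=3, T=14&3=2
[1]→row 2·2+1+0=5  col G=3
row: 7 vs 5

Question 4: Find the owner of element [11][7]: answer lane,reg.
29,3

c: 7->gid=7  r: 11->r8=1,tid=1,i&1=1
L=7*4+1=29  i=1*2+1=3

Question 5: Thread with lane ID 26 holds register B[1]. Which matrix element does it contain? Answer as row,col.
5,6

lane 26=>26/4=6, 26 mod 4=2
i=1  r:2·2+1+0=>5  c:6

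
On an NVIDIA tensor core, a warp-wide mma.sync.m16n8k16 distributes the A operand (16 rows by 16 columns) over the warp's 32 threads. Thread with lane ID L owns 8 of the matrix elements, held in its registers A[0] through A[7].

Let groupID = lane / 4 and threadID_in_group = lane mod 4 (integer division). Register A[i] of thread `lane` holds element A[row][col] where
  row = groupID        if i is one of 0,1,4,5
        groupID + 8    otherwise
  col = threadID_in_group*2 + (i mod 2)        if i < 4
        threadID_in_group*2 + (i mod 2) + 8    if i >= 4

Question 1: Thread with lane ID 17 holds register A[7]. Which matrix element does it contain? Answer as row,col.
12,11

L=17⇒gr=17>>2=4, th=17&3=1
[7]⇒row 4+8=12  col 1·2+1+8=11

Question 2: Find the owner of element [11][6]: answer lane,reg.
15,2

r:11=>grp=3,rB=1  c:6=>cB=0,tig=3,lo=0
L=3*4+3=15  i=0*4+1*2+0=2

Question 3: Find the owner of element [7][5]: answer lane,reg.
r=7->g=7,rb=0  c=5->cb=0,t=2,b0=1
L=7*4+2=30  i=0*4+0*2+1=1

30,1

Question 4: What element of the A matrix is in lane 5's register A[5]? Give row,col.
1,11

L=5⇒gr=5>>2=1, th=5&3=1
[5]⇒row 1+0=1  col 1·2+1+8=11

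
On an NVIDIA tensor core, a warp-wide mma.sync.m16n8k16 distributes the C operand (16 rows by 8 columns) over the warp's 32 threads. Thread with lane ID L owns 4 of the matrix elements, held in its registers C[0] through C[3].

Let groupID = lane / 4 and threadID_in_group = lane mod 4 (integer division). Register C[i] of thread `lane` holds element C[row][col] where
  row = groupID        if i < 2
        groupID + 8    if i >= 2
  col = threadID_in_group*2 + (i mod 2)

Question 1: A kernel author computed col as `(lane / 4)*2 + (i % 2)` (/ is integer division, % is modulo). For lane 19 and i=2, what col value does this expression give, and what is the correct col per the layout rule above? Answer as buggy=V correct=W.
`(lane / 4)*2 + (i % 2)`[19,2]->8
19: g=4,t=3
[2] (4+8,3*2+0) = (12,6)
col: 8 vs 6

buggy=8 correct=6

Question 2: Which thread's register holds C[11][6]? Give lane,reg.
r=11⇒gr=3,Rb=1  c=6⇒th=3,odd=0
L=3*4+3=15  i=1*2+0=2

15,2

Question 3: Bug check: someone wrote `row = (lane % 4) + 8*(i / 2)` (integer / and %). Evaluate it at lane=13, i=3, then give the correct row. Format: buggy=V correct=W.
buggy=9 correct=11

`(lane % 4) + 8*(i / 2)`[13,3]⇒9
lane 13⇒13/4=3, 13 mod 4=1
i=3  r:3+8⇒11  c:2·1+1⇒3
row: 9 vs 11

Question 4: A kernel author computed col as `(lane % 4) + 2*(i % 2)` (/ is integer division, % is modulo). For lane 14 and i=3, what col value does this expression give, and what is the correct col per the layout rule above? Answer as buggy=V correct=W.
buggy=4 correct=5

`(lane % 4) + 2*(i % 2)`[14,3]⇒4
14: gr=3,th=2
[3] (3+8,2*2+1) = (11,5)
col: 4 vs 5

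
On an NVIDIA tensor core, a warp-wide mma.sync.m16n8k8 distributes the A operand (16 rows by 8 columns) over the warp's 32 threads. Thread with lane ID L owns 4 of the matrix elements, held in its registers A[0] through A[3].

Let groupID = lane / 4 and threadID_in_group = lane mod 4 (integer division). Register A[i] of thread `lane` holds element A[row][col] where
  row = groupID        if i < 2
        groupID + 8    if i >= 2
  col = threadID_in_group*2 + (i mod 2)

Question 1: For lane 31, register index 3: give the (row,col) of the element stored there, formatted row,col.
15,7

L=31→G=31>>2=7, T=31&3=3
[3]→row 7+8=15  col 3·2+1=7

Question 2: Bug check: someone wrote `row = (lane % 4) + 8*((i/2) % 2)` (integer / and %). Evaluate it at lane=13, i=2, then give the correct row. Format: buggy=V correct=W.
`(lane % 4) + 8*((i/2) % 2)`[13,2]⇒9
lane 13⇒13/4=3, 13 mod 4=1
i=2  r:3+8⇒11  c:2·1+0⇒2
row: 9 vs 11

buggy=9 correct=11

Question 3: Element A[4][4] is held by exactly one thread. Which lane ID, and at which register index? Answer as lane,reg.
r=4->g=4,rb=0  c=4->t=2,b0=0
L=4*4+2=18  i=0*2+0=0

18,0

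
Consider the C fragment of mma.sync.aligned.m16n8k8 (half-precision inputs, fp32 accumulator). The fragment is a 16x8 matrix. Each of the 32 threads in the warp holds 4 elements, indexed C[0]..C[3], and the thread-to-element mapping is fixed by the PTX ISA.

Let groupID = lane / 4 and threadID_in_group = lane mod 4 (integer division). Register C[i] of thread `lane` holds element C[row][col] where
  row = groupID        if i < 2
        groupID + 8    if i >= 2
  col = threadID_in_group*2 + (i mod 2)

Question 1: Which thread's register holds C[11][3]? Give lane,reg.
13,3

r: 11->gid=3,r8=1  c: 3->tid=1,i&1=1
L=3*4+1=13  i=1*2+1=3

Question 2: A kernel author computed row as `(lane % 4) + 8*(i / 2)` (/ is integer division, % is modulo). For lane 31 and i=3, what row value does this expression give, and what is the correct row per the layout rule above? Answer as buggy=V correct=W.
`(lane % 4) + 8*(i / 2)`[31,3]=>11
lane 31: grp=7 (31/4), tig=3 (31%4)
i=3: r=7+8=15, c=3*2+1=7
row: 11 vs 15

buggy=11 correct=15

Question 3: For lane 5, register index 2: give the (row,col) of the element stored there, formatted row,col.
lane 5: g=1 (5/4), t=1 (5%4)
i=2: r=1+8=9, c=1*2+0=2

9,2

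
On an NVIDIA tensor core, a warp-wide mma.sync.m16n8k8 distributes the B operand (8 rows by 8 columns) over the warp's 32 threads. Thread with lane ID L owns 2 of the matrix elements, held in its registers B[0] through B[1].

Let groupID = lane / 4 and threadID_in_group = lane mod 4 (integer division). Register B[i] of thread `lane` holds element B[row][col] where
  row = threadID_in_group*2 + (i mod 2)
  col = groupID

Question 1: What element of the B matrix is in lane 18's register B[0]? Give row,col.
4,4

18: gid=4,tid=2
[0] (2*2+0,4) = (4,4)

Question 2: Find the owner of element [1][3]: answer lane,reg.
c=3⇒gr=3  r=1⇒th=0,odd=1
L=3*4+0=12  i=1=1

12,1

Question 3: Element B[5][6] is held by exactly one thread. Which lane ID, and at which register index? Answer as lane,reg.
c: 6->gid=6  r: 5->tid=2,i&1=1
L=6*4+2=26  i=1=1

26,1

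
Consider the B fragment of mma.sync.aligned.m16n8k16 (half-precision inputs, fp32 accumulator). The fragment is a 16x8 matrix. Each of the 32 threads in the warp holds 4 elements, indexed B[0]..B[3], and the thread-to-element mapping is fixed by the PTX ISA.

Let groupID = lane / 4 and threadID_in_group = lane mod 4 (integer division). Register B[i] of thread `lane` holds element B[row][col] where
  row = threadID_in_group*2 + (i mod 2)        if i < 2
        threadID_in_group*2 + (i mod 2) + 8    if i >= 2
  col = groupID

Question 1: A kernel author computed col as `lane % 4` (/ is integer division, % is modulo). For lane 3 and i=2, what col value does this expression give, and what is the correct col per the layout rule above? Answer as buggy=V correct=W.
buggy=3 correct=0

`lane % 4`[3,2]=>3
L=3=>grp=3>>2=0, tig=3&3=3
[2]=>row 3·2+0+8=14  col grp=0
col: 3 vs 0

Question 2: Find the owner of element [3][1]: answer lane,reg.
5,1

c:1=>grp=1  r:3=>rB=0,tig=1,lo=1
L=1*4+1=5  i=0*2+1=1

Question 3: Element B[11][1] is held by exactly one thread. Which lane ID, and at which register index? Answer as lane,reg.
5,3

c=1→G=1  r=11→rhi=1,T=1,p=1
L=1*4+1=5  i=1*2+1=3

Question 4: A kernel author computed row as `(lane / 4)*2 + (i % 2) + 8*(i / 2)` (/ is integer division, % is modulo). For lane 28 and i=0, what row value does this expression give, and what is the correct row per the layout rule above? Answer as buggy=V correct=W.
buggy=14 correct=0

`(lane / 4)*2 + (i % 2) + 8*(i / 2)`[28,0]=>14
28: grp=7,tig=0
[0] (0*2+0+0,7) = (0,7)
row: 14 vs 0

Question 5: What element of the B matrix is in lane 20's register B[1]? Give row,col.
1,5

L=20⇒gr=20>>2=5, th=20&3=0
[1]⇒row 0·2+1+0=1  col gr=5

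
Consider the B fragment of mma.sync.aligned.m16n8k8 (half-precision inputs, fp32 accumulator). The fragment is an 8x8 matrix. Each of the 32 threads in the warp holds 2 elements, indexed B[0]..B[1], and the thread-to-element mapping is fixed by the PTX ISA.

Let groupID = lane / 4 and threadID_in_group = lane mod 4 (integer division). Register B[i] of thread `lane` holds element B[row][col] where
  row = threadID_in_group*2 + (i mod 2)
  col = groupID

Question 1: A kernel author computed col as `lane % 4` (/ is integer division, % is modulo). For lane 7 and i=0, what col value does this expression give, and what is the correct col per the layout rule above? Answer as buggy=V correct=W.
`lane % 4`[7,0]=>3
L=7=>grp=7>>2=1, tig=7&3=3
[0]=>row 3·2+0=6  col grp=1
col: 3 vs 1

buggy=3 correct=1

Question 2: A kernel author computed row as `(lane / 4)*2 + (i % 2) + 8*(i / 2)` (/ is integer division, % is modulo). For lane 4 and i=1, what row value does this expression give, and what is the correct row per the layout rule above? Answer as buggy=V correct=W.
`(lane / 4)*2 + (i % 2) + 8*(i / 2)`[4,1]=>3
lane 4: grp=1 (4/4), tig=0 (4%4)
i=1: r=0*2+1=1, c=grp=1
row: 3 vs 1

buggy=3 correct=1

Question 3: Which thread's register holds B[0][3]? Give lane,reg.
12,0

c=3⇒gr=3  r=0⇒th=0,odd=0
L=3*4+0=12  i=0=0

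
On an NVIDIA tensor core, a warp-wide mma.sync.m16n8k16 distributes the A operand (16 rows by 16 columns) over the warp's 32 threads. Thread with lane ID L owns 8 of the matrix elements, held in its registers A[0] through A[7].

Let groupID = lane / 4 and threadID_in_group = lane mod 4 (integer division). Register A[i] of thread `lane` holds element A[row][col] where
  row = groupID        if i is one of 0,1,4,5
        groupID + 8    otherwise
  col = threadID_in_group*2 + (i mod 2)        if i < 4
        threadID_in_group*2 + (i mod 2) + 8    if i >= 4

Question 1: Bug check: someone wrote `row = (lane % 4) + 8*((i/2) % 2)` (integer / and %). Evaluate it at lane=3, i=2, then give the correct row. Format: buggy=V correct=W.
`(lane % 4) + 8*((i/2) % 2)`[3,2]=>11
lane 3: grp=0 (3/4), tig=3 (3%4)
i=2: r=0+8=8, c=3*2+0+0=6
row: 11 vs 8

buggy=11 correct=8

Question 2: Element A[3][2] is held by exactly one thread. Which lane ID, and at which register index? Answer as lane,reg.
13,0

r: 3->gid=3,r8=0  c: 2->c8=0,tid=1,i&1=0
L=3*4+1=13  i=0*4+0*2+0=0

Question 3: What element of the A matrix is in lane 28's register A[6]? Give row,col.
15,8

lane 28: gr=7 (28/4), th=0 (28%4)
i=6: r=7+8=15, c=0*2+0+8=8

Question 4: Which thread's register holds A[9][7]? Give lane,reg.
7,3

r: 9->gid=1,r8=1  c: 7->c8=0,tid=3,i&1=1
L=1*4+3=7  i=0*4+1*2+1=3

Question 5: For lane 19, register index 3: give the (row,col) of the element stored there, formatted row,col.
L=19->gid=19>>2=4, tid=19&3=3
[3]->row 4+8=12  col 3·2+1+0=7

12,7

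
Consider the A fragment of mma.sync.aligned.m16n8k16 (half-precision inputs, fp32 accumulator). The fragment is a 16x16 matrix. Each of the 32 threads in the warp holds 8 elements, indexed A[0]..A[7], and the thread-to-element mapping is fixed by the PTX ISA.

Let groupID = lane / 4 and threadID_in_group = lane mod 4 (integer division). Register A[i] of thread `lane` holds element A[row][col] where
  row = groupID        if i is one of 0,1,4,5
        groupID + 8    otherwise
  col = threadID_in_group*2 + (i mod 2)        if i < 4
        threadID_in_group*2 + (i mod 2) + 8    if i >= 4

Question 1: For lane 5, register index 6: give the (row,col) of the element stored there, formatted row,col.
5: G=1,T=1
[6] (1+8,1*2+0+8) = (9,10)

9,10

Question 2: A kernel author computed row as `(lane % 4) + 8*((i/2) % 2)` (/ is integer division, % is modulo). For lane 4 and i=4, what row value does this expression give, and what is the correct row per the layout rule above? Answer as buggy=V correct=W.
`(lane % 4) + 8*((i/2) % 2)`[4,4]→0
lane 4→4/4=1, 4 mod 4=0
i=4  r:1+0→1  c:2·0+0+8→8
row: 0 vs 1

buggy=0 correct=1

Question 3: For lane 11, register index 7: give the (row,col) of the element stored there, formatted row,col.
10,15

lane 11: grp=2 (11/4), tig=3 (11%4)
i=7: r=2+8=10, c=3*2+1+8=15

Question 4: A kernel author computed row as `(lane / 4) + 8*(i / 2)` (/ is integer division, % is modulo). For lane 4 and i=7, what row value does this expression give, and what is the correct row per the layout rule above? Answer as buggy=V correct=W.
buggy=25 correct=9

`(lane / 4) + 8*(i / 2)`[4,7]→25
4: G=1,T=0
[7] (1+8,0*2+1+8) = (9,9)
row: 25 vs 9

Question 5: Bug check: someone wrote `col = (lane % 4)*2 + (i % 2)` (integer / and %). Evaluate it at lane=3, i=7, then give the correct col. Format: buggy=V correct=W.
buggy=7 correct=15

`(lane % 4)*2 + (i % 2)`[3,7]⇒7
3: gr=0,th=3
[7] (0+8,3*2+1+8) = (8,15)
col: 7 vs 15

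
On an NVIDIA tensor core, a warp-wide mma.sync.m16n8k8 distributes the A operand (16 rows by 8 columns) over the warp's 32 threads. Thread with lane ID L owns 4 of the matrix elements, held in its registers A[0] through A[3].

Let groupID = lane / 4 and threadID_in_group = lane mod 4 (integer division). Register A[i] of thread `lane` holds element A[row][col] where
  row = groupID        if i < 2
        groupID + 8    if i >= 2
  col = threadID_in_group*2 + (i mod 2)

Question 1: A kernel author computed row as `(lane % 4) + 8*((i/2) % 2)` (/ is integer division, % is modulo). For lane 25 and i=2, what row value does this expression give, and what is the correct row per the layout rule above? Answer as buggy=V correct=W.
buggy=9 correct=14

`(lane % 4) + 8*((i/2) % 2)`[25,2]=>9
25: grp=6,tig=1
[2] (6+8,1*2+0) = (14,2)
row: 9 vs 14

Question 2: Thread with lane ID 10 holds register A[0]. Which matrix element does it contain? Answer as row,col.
2,4

lane 10: G=2 (10/4), T=2 (10%4)
i=0: r=2+0=2, c=2*2+0=4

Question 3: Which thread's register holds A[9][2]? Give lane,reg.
r=9⇒gr=1,Rb=1  c=2⇒th=1,odd=0
L=1*4+1=5  i=1*2+0=2

5,2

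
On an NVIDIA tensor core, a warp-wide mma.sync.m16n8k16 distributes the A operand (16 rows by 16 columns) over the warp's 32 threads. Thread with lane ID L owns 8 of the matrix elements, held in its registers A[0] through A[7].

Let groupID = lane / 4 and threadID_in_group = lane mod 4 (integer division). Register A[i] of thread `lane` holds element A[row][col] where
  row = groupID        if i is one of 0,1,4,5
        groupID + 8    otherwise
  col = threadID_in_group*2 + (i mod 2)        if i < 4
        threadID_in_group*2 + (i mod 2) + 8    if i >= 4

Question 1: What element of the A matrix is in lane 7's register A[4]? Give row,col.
L=7⇒gr=7>>2=1, th=7&3=3
[4]⇒row 1+0=1  col 3·2+0+8=14

1,14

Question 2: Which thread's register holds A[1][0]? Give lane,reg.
4,0

r=1→G=1,rhi=0  c=0→chi=0,T=0,p=0
L=1*4+0=4  i=0*4+0*2+0=0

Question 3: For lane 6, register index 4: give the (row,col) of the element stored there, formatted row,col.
lane 6: gr=1 (6/4), th=2 (6%4)
i=4: r=1+0=1, c=2*2+0+8=12

1,12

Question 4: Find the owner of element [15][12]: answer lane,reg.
30,6

r=15⇒gr=7,Rb=1  c=12⇒Cb=1,th=2,odd=0
L=7*4+2=30  i=1*4+1*2+0=6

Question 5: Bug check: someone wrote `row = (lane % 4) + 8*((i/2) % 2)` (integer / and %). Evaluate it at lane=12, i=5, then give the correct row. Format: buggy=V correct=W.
`(lane % 4) + 8*((i/2) % 2)`[12,5]->0
12: gid=3,tid=0
[5] (3+0,0*2+1+8) = (3,9)
row: 0 vs 3

buggy=0 correct=3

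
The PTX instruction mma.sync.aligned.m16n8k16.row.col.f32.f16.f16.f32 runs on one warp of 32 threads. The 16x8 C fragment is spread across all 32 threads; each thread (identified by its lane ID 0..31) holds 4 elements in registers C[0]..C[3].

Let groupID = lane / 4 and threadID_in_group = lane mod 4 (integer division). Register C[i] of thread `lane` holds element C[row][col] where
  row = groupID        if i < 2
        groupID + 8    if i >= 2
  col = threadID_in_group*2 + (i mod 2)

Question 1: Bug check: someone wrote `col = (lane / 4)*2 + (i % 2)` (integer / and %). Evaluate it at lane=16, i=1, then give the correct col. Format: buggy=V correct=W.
`(lane / 4)*2 + (i % 2)`[16,1]⇒9
16: gr=4,th=0
[1] (4+0,0*2+1) = (4,1)
col: 9 vs 1

buggy=9 correct=1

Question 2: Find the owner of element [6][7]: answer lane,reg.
27,1

r:6=>grp=6,rB=0  c:7=>tig=3,lo=1
L=6*4+3=27  i=0*2+1=1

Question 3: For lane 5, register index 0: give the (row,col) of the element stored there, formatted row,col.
1,2

lane 5→5/4=1, 5 mod 4=1
i=0  r:1+0→1  c:2·1+0→2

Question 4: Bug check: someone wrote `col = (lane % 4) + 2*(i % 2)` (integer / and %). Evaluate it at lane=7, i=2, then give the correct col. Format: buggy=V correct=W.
buggy=3 correct=6

`(lane % 4) + 2*(i % 2)`[7,2]->3
7: g=1,t=3
[2] (1+8,3*2+0) = (9,6)
col: 3 vs 6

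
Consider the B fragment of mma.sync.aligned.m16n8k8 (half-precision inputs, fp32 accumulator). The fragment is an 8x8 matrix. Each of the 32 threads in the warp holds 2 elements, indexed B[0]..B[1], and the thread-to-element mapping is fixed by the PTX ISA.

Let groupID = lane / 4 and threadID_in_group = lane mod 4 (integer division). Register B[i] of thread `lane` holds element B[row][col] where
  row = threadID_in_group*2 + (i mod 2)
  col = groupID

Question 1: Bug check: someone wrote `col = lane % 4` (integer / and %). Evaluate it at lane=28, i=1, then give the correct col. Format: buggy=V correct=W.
buggy=0 correct=7

`lane % 4`[28,1]⇒0
lane 28⇒28/4=7, 28 mod 4=0
i=1  r:2·0+1⇒1  c:7
col: 0 vs 7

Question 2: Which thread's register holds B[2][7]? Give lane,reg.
c: 7->gid=7  r: 2->tid=1,i&1=0
L=7*4+1=29  i=0=0

29,0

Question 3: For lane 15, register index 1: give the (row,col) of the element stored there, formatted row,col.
lane 15⇒15/4=3, 15 mod 4=3
i=1  r:2·3+1⇒7  c:3

7,3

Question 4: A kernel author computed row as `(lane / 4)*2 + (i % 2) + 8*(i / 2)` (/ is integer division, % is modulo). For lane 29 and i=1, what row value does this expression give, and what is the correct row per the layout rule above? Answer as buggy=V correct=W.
`(lane / 4)*2 + (i % 2) + 8*(i / 2)`[29,1]->15
29: g=7,t=1
[1] (1*2+1,7) = (3,7)
row: 15 vs 3

buggy=15 correct=3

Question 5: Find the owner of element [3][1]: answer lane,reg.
c:1=>grp=1  r:3=>tig=1,lo=1
L=1*4+1=5  i=1=1

5,1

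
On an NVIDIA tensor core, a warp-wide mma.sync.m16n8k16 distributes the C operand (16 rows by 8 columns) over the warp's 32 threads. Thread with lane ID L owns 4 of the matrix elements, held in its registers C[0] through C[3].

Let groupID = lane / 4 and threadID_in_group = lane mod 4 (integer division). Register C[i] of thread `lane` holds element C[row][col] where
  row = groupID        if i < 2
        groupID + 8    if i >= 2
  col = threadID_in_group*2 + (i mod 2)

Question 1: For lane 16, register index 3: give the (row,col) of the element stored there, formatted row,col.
L=16→G=16>>2=4, T=16&3=0
[3]→row 4+8=12  col 0·2+1=1

12,1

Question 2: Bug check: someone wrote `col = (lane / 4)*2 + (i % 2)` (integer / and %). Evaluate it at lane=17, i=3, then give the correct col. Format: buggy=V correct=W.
`(lane / 4)*2 + (i % 2)`[17,3]->9
17: g=4,t=1
[3] (4+8,1*2+1) = (12,3)
col: 9 vs 3

buggy=9 correct=3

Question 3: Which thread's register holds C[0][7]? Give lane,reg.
r=0⇒gr=0,Rb=0  c=7⇒th=3,odd=1
L=0*4+3=3  i=0*2+1=1

3,1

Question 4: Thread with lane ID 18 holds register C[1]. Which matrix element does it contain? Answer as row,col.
lane 18⇒18/4=4, 18 mod 4=2
i=1  r:4+0⇒4  c:2·2+1⇒5

4,5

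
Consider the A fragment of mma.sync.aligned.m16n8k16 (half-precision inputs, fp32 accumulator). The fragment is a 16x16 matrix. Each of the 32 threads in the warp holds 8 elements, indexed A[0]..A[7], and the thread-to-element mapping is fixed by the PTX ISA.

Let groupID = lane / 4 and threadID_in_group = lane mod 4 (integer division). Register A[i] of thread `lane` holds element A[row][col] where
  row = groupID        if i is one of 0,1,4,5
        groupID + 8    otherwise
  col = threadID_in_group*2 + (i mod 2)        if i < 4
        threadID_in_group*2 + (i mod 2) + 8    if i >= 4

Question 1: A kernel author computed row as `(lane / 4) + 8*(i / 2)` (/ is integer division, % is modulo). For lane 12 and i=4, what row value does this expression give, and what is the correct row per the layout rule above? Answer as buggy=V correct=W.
`(lane / 4) + 8*(i / 2)`[12,4]=>19
lane 12: grp=3 (12/4), tig=0 (12%4)
i=4: r=3+0=3, c=0*2+0+8=8
row: 19 vs 3

buggy=19 correct=3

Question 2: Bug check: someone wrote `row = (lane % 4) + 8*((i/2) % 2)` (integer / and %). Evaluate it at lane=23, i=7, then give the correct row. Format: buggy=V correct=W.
buggy=11 correct=13

`(lane % 4) + 8*((i/2) % 2)`[23,7]->11
lane 23: gid=5 (23/4), tid=3 (23%4)
i=7: r=5+8=13, c=3*2+1+8=15
row: 11 vs 13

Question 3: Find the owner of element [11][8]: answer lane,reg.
12,6

r=11⇒gr=3,Rb=1  c=8⇒Cb=1,th=0,odd=0
L=3*4+0=12  i=1*4+1*2+0=6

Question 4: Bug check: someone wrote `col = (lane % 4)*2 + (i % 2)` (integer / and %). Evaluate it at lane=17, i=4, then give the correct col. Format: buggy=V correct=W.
`(lane % 4)*2 + (i % 2)`[17,4]⇒2
17: gr=4,th=1
[4] (4+0,1*2+0+8) = (4,10)
col: 2 vs 10

buggy=2 correct=10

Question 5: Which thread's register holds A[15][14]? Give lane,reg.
r=15→G=7,rhi=1  c=14→chi=1,T=3,p=0
L=7*4+3=31  i=1*4+1*2+0=6

31,6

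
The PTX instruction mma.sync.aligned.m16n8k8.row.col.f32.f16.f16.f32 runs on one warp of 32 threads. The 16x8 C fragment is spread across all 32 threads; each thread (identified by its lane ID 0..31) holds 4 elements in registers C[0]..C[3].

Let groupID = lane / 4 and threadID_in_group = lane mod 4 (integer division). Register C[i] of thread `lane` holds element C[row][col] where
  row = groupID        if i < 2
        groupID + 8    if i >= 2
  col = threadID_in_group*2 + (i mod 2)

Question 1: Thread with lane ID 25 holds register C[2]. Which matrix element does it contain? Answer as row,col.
14,2

lane 25⇒25/4=6, 25 mod 4=1
i=2  r:6+8⇒14  c:2·1+0⇒2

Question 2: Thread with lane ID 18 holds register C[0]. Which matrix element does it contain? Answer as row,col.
lane 18⇒18/4=4, 18 mod 4=2
i=0  r:4+0⇒4  c:2·2+0⇒4

4,4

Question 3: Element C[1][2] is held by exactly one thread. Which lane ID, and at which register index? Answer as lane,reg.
r:1=>grp=1,rB=0  c:2=>tig=1,lo=0
L=1*4+1=5  i=0*2+0=0

5,0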